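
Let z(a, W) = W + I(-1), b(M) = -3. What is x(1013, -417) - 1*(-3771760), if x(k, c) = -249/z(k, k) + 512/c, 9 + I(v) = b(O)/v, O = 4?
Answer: 1583833068023/419919 ≈ 3.7718e+6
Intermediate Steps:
I(v) = -9 - 3/v
z(a, W) = -6 + W (z(a, W) = W + (-9 - 3/(-1)) = W + (-9 - 3*(-1)) = W + (-9 + 3) = W - 6 = -6 + W)
x(k, c) = -249/(-6 + k) + 512/c
x(1013, -417) - 1*(-3771760) = (-3072 - 249*(-417) + 512*1013)/((-417)*(-6 + 1013)) - 1*(-3771760) = -1/417*(-3072 + 103833 + 518656)/1007 + 3771760 = -1/417*1/1007*619417 + 3771760 = -619417/419919 + 3771760 = 1583833068023/419919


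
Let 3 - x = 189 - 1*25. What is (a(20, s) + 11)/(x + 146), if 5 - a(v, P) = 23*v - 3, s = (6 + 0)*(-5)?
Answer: 147/5 ≈ 29.400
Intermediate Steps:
s = -30 (s = 6*(-5) = -30)
a(v, P) = 8 - 23*v (a(v, P) = 5 - (23*v - 3) = 5 - (-3 + 23*v) = 5 + (3 - 23*v) = 8 - 23*v)
x = -161 (x = 3 - (189 - 1*25) = 3 - (189 - 25) = 3 - 1*164 = 3 - 164 = -161)
(a(20, s) + 11)/(x + 146) = ((8 - 23*20) + 11)/(-161 + 146) = ((8 - 460) + 11)/(-15) = (-452 + 11)*(-1/15) = -441*(-1/15) = 147/5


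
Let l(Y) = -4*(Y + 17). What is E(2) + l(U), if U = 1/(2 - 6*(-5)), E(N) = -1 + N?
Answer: -537/8 ≈ -67.125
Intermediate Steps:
U = 1/32 (U = 1/(2 + 30) = 1/32 ≈ 0.031250)
l(Y) = -68 - 4*Y (l(Y) = -4*(17 + Y) = -68 - 4*Y)
E(2) + l(U) = (-1 + 2) + (-68 - 4*1/32) = 1 + (-68 - 1/8) = 1 - 545/8 = -537/8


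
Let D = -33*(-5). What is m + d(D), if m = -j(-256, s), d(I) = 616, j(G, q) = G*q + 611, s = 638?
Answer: 163333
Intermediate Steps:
D = 165
j(G, q) = 611 + G*q
m = 162717 (m = -(611 - 256*638) = -(611 - 163328) = -1*(-162717) = 162717)
m + d(D) = 162717 + 616 = 163333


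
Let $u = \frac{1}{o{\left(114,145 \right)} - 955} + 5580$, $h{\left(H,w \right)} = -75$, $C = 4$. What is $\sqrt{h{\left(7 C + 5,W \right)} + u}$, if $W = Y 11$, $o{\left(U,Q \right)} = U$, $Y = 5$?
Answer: $\frac{2 \sqrt{1157426}}{29} \approx 74.196$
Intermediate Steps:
$W = 55$ ($W = 5 \cdot 11 = 55$)
$u = \frac{4692779}{841}$ ($u = \frac{1}{114 - 955} + 5580 = \frac{1}{-841} + 5580 = - \frac{1}{841} + 5580 = \frac{4692779}{841} \approx 5580.0$)
$\sqrt{h{\left(7 C + 5,W \right)} + u} = \sqrt{-75 + \frac{4692779}{841}} = \sqrt{\frac{4629704}{841}} = \frac{2 \sqrt{1157426}}{29}$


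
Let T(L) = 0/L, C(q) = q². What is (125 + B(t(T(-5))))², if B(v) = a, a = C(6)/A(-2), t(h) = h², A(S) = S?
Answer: 11449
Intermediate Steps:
T(L) = 0
a = -18 (a = 6²/(-2) = 36*(-½) = -18)
B(v) = -18
(125 + B(t(T(-5))))² = (125 - 18)² = 107² = 11449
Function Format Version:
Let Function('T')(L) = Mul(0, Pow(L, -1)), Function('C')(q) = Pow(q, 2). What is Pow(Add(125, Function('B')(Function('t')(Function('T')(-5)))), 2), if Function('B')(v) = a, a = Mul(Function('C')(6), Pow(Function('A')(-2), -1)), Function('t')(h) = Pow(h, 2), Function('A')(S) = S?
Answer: 11449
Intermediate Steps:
Function('T')(L) = 0
a = -18 (a = Mul(Pow(6, 2), Pow(-2, -1)) = Mul(36, Rational(-1, 2)) = -18)
Function('B')(v) = -18
Pow(Add(125, Function('B')(Function('t')(Function('T')(-5)))), 2) = Pow(Add(125, -18), 2) = Pow(107, 2) = 11449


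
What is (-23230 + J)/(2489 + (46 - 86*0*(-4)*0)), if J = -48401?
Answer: -23877/845 ≈ -28.257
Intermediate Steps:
(-23230 + J)/(2489 + (46 - 86*0*(-4)*0)) = (-23230 - 48401)/(2489 + (46 - 86*0*(-4)*0)) = -71631/(2489 + (46 - 0*0)) = -71631/(2489 + (46 - 86*0)) = -71631/(2489 + (46 + 0)) = -71631/(2489 + 46) = -71631/2535 = -71631*1/2535 = -23877/845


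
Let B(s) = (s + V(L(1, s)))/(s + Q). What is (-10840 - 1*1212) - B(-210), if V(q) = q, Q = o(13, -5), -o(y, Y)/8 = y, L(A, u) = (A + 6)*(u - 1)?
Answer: -3786015/314 ≈ -12057.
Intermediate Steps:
L(A, u) = (-1 + u)*(6 + A) (L(A, u) = (6 + A)*(-1 + u) = (-1 + u)*(6 + A))
o(y, Y) = -8*y
Q = -104 (Q = -8*13 = -104)
B(s) = (-7 + 8*s)/(-104 + s) (B(s) = (s + (-6 - 1*1 + 6*s + 1*s))/(s - 104) = (s + (-6 - 1 + 6*s + s))/(-104 + s) = (s + (-7 + 7*s))/(-104 + s) = (-7 + 8*s)/(-104 + s))
(-10840 - 1*1212) - B(-210) = (-10840 - 1*1212) - (-7 + 8*(-210))/(-104 - 210) = (-10840 - 1212) - (-7 - 1680)/(-314) = -12052 - (-1)*(-1687)/314 = -12052 - 1*1687/314 = -12052 - 1687/314 = -3786015/314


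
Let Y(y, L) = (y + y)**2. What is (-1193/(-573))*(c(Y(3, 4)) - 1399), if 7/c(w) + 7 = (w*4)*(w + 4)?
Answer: -9601788920/3296469 ≈ -2912.8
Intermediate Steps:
Y(y, L) = 4*y**2 (Y(y, L) = (2*y)**2 = 4*y**2)
c(w) = 7/(-7 + 4*w*(4 + w)) (c(w) = 7/(-7 + (w*4)*(w + 4)) = 7/(-7 + (4*w)*(4 + w)) = 7/(-7 + 4*w*(4 + w)))
(-1193/(-573))*(c(Y(3, 4)) - 1399) = (-1193/(-573))*(7/(-7 + 4*(4*3**2)**2 + 16*(4*3**2)) - 1399) = (-1193*(-1/573))*(7/(-7 + 4*(4*9)**2 + 16*(4*9)) - 1399) = 1193*(7/(-7 + 4*36**2 + 16*36) - 1399)/573 = 1193*(7/(-7 + 4*1296 + 576) - 1399)/573 = 1193*(7/(-7 + 5184 + 576) - 1399)/573 = 1193*(7/5753 - 1399)/573 = (1193/573)*(-8048440/5753) = -9601788920/3296469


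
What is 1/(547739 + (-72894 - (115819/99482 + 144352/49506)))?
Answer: 2462477946/1169285293187831 ≈ 2.1060e-6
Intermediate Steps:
1/(547739 + (-72894 - (115819/99482 + 144352/49506))) = 1/(547739 + (-72894 - (115819*(1/99482) + 144352*(1/49506)))) = 1/(547739 + (-72894 - (115819/99482 + 72176/24753))) = 1/(547739 + (-72894 - 1*10047080539/2462477946)) = 1/(547739 + (-72894 - 10047080539/2462477946)) = 1/(547739 - 179509914476263/2462477946) = 1/(1169285293187831/2462477946) = 2462477946/1169285293187831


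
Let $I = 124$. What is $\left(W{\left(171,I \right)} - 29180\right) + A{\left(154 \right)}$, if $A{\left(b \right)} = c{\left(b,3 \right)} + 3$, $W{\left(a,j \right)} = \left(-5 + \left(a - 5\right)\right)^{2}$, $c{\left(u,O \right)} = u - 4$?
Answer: $-3106$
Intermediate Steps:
$c{\left(u,O \right)} = -4 + u$
$W{\left(a,j \right)} = \left(-10 + a\right)^{2}$ ($W{\left(a,j \right)} = \left(-5 + \left(a - 5\right)\right)^{2} = \left(-5 + \left(-5 + a\right)\right)^{2} = \left(-10 + a\right)^{2}$)
$A{\left(b \right)} = -1 + b$ ($A{\left(b \right)} = \left(-4 + b\right) + 3 = -1 + b$)
$\left(W{\left(171,I \right)} - 29180\right) + A{\left(154 \right)} = \left(\left(-10 + 171\right)^{2} - 29180\right) + \left(-1 + 154\right) = \left(161^{2} - 29180\right) + 153 = \left(25921 - 29180\right) + 153 = -3259 + 153 = -3106$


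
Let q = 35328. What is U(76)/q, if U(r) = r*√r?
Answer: 19*√19/4416 ≈ 0.018754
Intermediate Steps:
U(r) = r^(3/2)
U(76)/q = 76^(3/2)/35328 = (152*√19)*(1/35328) = 19*√19/4416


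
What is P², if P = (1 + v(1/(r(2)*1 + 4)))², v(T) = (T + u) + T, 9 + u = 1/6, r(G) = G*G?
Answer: 68574961/20736 ≈ 3307.0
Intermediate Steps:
r(G) = G²
u = -53/6 (u = -9 + 1/6 = -9 + ⅙ = -53/6 ≈ -8.8333)
v(T) = -53/6 + 2*T (v(T) = (T - 53/6) + T = (-53/6 + T) + T = -53/6 + 2*T)
P = 8281/144 (P = (1 + (-53/6 + 2/(2²*1 + 4)))² = (1 + (-53/6 + 2/(4*1 + 4)))² = (1 + (-53/6 + 2/(4 + 4)))² = (1 + (-53/6 + 2/8))² = (1 + (-53/6 + 2*(⅛)))² = (1 + (-53/6 + ¼))² = (1 - 103/12)² = (-91/12)² = 8281/144 ≈ 57.507)
P² = (8281/144)² = 68574961/20736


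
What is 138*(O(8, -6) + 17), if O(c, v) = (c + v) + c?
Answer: 3726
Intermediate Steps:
O(c, v) = v + 2*c
138*(O(8, -6) + 17) = 138*((-6 + 2*8) + 17) = 138*((-6 + 16) + 17) = 138*(10 + 17) = 138*27 = 3726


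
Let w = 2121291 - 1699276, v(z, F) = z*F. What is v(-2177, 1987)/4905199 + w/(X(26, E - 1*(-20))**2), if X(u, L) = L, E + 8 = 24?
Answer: 2064461450081/6357137904 ≈ 324.75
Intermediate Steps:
E = 16 (E = -8 + 24 = 16)
v(z, F) = F*z
w = 422015
v(-2177, 1987)/4905199 + w/(X(26, E - 1*(-20))**2) = (1987*(-2177))/4905199 + 422015/((16 - 1*(-20))**2) = -4325699*1/4905199 + 422015/((16 + 20)**2) = -4325699/4905199 + 422015/(36**2) = -4325699/4905199 + 422015/1296 = 2064461450081/6357137904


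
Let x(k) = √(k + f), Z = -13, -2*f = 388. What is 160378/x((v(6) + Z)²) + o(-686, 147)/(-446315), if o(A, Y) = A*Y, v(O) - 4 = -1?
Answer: 100842/446315 - 80189*I*√94/47 ≈ 0.22594 - 16542.0*I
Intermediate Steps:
f = -194 (f = -½*388 = -194)
v(O) = 3 (v(O) = 4 - 1 = 3)
x(k) = √(-194 + k) (x(k) = √(k - 194) = √(-194 + k))
160378/x((v(6) + Z)²) + o(-686, 147)/(-446315) = 160378/(√(-194 + (3 - 13)²)) - 686*147/(-446315) = 160378/(√(-194 + (-10)²)) - 100842*(-1/446315) = 160378/(√(-194 + 100)) + 100842/446315 = 160378/(√(-94)) + 100842/446315 = 160378/((I*√94)) + 100842/446315 = 160378*(-I*√94/94) + 100842/446315 = -80189*I*√94/47 + 100842/446315 = 100842/446315 - 80189*I*√94/47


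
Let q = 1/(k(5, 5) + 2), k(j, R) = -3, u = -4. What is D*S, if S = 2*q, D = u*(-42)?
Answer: -336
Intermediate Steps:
q = -1 (q = 1/(-3 + 2) = 1/(-1) = -1)
D = 168 (D = -4*(-42) = 168)
S = -2 (S = 2*(-1) = -2)
D*S = 168*(-2) = -336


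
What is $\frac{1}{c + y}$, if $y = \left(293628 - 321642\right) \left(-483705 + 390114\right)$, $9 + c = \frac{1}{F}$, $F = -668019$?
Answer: $\frac{668019}{1751451136327034} \approx 3.8141 \cdot 10^{-10}$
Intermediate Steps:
$c = - \frac{6012172}{668019}$ ($c = -9 + \frac{1}{-668019} = -9 - \frac{1}{668019} = - \frac{6012172}{668019} \approx -9.0$)
$y = 2621858274$ ($y = \left(-28014\right) \left(-93591\right) = 2621858274$)
$\frac{1}{c + y} = \frac{1}{- \frac{6012172}{668019} + 2621858274} = \frac{1}{\frac{1751451136327034}{668019}} = \frac{668019}{1751451136327034}$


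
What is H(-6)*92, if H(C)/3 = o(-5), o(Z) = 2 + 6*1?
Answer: 2208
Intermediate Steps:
o(Z) = 8 (o(Z) = 2 + 6 = 8)
H(C) = 24 (H(C) = 3*8 = 24)
H(-6)*92 = 24*92 = 2208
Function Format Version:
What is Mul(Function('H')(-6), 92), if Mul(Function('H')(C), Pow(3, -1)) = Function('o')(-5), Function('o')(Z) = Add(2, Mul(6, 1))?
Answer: 2208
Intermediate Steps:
Function('o')(Z) = 8 (Function('o')(Z) = Add(2, 6) = 8)
Function('H')(C) = 24 (Function('H')(C) = Mul(3, 8) = 24)
Mul(Function('H')(-6), 92) = Mul(24, 92) = 2208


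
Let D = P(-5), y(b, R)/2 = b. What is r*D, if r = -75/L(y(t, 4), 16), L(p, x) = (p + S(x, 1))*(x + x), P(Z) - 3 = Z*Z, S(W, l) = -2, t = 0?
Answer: 525/16 ≈ 32.813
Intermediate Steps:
y(b, R) = 2*b
P(Z) = 3 + Z² (P(Z) = 3 + Z*Z = 3 + Z²)
L(p, x) = 2*x*(-2 + p) (L(p, x) = (p - 2)*(x + x) = (-2 + p)*(2*x) = 2*x*(-2 + p))
D = 28 (D = 3 + (-5)² = 3 + 25 = 28)
r = 75/64 (r = -75*1/(32*(-2 + 2*0)) = -75*1/(32*(-2 + 0)) = -75/(2*16*(-2)) = -75/(-64) = -75*(-1/64) = 75/64 ≈ 1.1719)
r*D = (75/64)*28 = 525/16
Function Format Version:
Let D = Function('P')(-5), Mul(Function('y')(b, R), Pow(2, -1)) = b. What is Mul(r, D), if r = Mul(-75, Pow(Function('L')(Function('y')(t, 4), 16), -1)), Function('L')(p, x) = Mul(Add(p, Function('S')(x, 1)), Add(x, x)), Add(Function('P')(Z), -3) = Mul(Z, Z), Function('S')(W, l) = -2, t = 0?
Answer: Rational(525, 16) ≈ 32.813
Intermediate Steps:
Function('y')(b, R) = Mul(2, b)
Function('P')(Z) = Add(3, Pow(Z, 2)) (Function('P')(Z) = Add(3, Mul(Z, Z)) = Add(3, Pow(Z, 2)))
Function('L')(p, x) = Mul(2, x, Add(-2, p)) (Function('L')(p, x) = Mul(Add(p, -2), Add(x, x)) = Mul(Add(-2, p), Mul(2, x)) = Mul(2, x, Add(-2, p)))
D = 28 (D = Add(3, Pow(-5, 2)) = Add(3, 25) = 28)
r = Rational(75, 64) (r = Mul(-75, Pow(Mul(2, 16, Add(-2, Mul(2, 0))), -1)) = Mul(-75, Pow(Mul(2, 16, Add(-2, 0)), -1)) = Mul(-75, Pow(Mul(2, 16, -2), -1)) = Mul(-75, Pow(-64, -1)) = Mul(-75, Rational(-1, 64)) = Rational(75, 64) ≈ 1.1719)
Mul(r, D) = Mul(Rational(75, 64), 28) = Rational(525, 16)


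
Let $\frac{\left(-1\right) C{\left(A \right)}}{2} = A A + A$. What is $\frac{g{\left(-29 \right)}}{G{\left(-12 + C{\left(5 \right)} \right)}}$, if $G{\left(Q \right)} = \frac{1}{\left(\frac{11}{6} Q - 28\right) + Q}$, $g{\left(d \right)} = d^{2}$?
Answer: $-195112$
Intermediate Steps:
$C{\left(A \right)} = - 2 A - 2 A^{2}$ ($C{\left(A \right)} = - 2 \left(A A + A\right) = - 2 \left(A^{2} + A\right) = - 2 \left(A + A^{2}\right) = - 2 A - 2 A^{2}$)
$G{\left(Q \right)} = \frac{1}{-28 + \frac{17 Q}{6}}$ ($G{\left(Q \right)} = \frac{1}{\left(11 \cdot \frac{1}{6} Q - 28\right) + Q} = \frac{1}{\left(\frac{11 Q}{6} - 28\right) + Q} = \frac{1}{\left(-28 + \frac{11 Q}{6}\right) + Q} = \frac{1}{-28 + \frac{17 Q}{6}}$)
$\frac{g{\left(-29 \right)}}{G{\left(-12 + C{\left(5 \right)} \right)}} = \frac{\left(-29\right)^{2}}{6 \frac{1}{-168 + 17 \left(-12 - 10 \left(1 + 5\right)\right)}} = \frac{841}{6 \frac{1}{-168 + 17 \left(-12 - 10 \cdot 6\right)}} = \frac{841}{6 \frac{1}{-168 + 17 \left(-12 - 60\right)}} = \frac{841}{6 \frac{1}{-168 + 17 \left(-72\right)}} = \frac{841}{6 \frac{1}{-168 - 1224}} = \frac{841}{6 \frac{1}{-1392}} = \frac{841}{6 \left(- \frac{1}{1392}\right)} = \frac{841}{- \frac{1}{232}} = 841 \left(-232\right) = -195112$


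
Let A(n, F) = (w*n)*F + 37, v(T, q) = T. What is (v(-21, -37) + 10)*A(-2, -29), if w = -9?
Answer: 5335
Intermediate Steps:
A(n, F) = 37 - 9*F*n (A(n, F) = (-9*n)*F + 37 = -9*F*n + 37 = 37 - 9*F*n)
(v(-21, -37) + 10)*A(-2, -29) = (-21 + 10)*(37 - 9*(-29)*(-2)) = -11*(37 - 522) = -11*(-485) = 5335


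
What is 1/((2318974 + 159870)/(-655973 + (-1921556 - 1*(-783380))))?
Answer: -1794149/2478844 ≈ -0.72378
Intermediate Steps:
1/((2318974 + 159870)/(-655973 + (-1921556 - 1*(-783380)))) = 1/(2478844/(-655973 + (-1921556 + 783380))) = 1/(2478844/(-655973 - 1138176)) = 1/(2478844/(-1794149)) = 1/(2478844*(-1/1794149)) = 1/(-2478844/1794149) = -1794149/2478844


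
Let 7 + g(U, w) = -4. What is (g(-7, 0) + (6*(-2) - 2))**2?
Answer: 625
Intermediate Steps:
g(U, w) = -11 (g(U, w) = -7 - 4 = -11)
(g(-7, 0) + (6*(-2) - 2))**2 = (-11 + (6*(-2) - 2))**2 = (-11 + (-12 - 2))**2 = (-11 - 14)**2 = (-25)**2 = 625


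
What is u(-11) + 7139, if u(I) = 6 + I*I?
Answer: 7266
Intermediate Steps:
u(I) = 6 + I²
u(-11) + 7139 = (6 + (-11)²) + 7139 = (6 + 121) + 7139 = 127 + 7139 = 7266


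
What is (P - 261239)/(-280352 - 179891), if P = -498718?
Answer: 759957/460243 ≈ 1.6512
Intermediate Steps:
(P - 261239)/(-280352 - 179891) = (-498718 - 261239)/(-280352 - 179891) = -759957/(-460243) = -759957*(-1/460243) = 759957/460243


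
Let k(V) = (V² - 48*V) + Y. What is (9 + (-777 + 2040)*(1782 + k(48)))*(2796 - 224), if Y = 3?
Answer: 5798481408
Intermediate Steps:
k(V) = 3 + V² - 48*V (k(V) = (V² - 48*V) + 3 = 3 + V² - 48*V)
(9 + (-777 + 2040)*(1782 + k(48)))*(2796 - 224) = (9 + (-777 + 2040)*(1782 + (3 + 48² - 48*48)))*(2796 - 224) = (9 + 1263*(1782 + (3 + 2304 - 2304)))*2572 = (9 + 1263*(1782 + 3))*2572 = (9 + 1263*1785)*2572 = (9 + 2254455)*2572 = 2254464*2572 = 5798481408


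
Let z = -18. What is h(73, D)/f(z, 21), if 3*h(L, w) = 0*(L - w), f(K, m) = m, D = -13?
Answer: 0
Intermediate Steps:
h(L, w) = 0 (h(L, w) = (0*(L - w))/3 = (⅓)*0 = 0)
h(73, D)/f(z, 21) = 0/21 = 0*(1/21) = 0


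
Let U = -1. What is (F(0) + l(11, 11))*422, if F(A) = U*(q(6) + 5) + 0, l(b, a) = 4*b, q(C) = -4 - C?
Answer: 20678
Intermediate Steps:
F(A) = 5 (F(A) = -((-4 - 1*6) + 5) + 0 = -((-4 - 6) + 5) + 0 = -(-10 + 5) + 0 = -1*(-5) + 0 = 5 + 0 = 5)
(F(0) + l(11, 11))*422 = (5 + 4*11)*422 = (5 + 44)*422 = 49*422 = 20678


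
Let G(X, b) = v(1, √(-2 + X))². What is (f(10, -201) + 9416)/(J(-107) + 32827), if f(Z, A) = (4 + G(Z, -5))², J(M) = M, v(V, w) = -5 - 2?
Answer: 2445/6544 ≈ 0.37362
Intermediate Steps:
v(V, w) = -7
G(X, b) = 49 (G(X, b) = (-7)² = 49)
f(Z, A) = 2809 (f(Z, A) = (4 + 49)² = 53² = 2809)
(f(10, -201) + 9416)/(J(-107) + 32827) = (2809 + 9416)/(-107 + 32827) = 12225/32720 = 12225*(1/32720) = 2445/6544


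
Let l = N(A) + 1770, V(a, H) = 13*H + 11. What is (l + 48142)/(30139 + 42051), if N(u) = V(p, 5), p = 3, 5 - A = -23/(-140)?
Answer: 24994/36095 ≈ 0.69245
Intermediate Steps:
A = 677/140 (A = 5 - (-23)/(-140) = 5 - (-23)*(-1)/140 = 5 - 1*23/140 = 5 - 23/140 = 677/140 ≈ 4.8357)
V(a, H) = 11 + 13*H
N(u) = 76 (N(u) = 11 + 13*5 = 11 + 65 = 76)
l = 1846 (l = 76 + 1770 = 1846)
(l + 48142)/(30139 + 42051) = (1846 + 48142)/(30139 + 42051) = 49988/72190 = 49988*(1/72190) = 24994/36095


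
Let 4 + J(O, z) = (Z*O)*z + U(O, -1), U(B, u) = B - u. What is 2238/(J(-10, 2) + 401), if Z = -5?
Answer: 1119/244 ≈ 4.5861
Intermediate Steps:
J(O, z) = -3 + O - 5*O*z (J(O, z) = -4 + ((-5*O)*z + (O - 1*(-1))) = -4 + (-5*O*z + (O + 1)) = -4 + (-5*O*z + (1 + O)) = -4 + (1 + O - 5*O*z) = -3 + O - 5*O*z)
2238/(J(-10, 2) + 401) = 2238/((-3 - 10 - 5*(-10)*2) + 401) = 2238/((-3 - 10 + 100) + 401) = 2238/(87 + 401) = 2238/488 = 2238*(1/488) = 1119/244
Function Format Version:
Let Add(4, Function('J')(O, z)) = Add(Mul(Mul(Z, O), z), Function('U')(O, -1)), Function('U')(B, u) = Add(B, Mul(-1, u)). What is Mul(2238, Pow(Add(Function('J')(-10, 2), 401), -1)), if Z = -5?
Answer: Rational(1119, 244) ≈ 4.5861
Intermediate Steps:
Function('J')(O, z) = Add(-3, O, Mul(-5, O, z)) (Function('J')(O, z) = Add(-4, Add(Mul(Mul(-5, O), z), Add(O, Mul(-1, -1)))) = Add(-4, Add(Mul(-5, O, z), Add(O, 1))) = Add(-4, Add(Mul(-5, O, z), Add(1, O))) = Add(-4, Add(1, O, Mul(-5, O, z))) = Add(-3, O, Mul(-5, O, z)))
Mul(2238, Pow(Add(Function('J')(-10, 2), 401), -1)) = Mul(2238, Pow(Add(Add(-3, -10, Mul(-5, -10, 2)), 401), -1)) = Mul(2238, Pow(Add(Add(-3, -10, 100), 401), -1)) = Mul(2238, Pow(Add(87, 401), -1)) = Mul(2238, Pow(488, -1)) = Mul(2238, Rational(1, 488)) = Rational(1119, 244)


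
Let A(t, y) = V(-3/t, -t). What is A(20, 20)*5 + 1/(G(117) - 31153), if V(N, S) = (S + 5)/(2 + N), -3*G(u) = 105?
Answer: -46782037/1153956 ≈ -40.541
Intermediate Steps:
G(u) = -35 (G(u) = -1/3*105 = -35)
V(N, S) = (5 + S)/(2 + N)
A(t, y) = (5 - t)/(2 - 3/t)
A(20, 20)*5 + 1/(G(117) - 31153) = (20*(5 - 1*20)/(-3 + 2*20))*5 + 1/(-35 - 31153) = (20*(5 - 20)/(-3 + 40))*5 + 1/(-31188) = (20*(-15)/37)*5 - 1/31188 = (20*(1/37)*(-15))*5 - 1/31188 = -300/37*5 - 1/31188 = -1500/37 - 1/31188 = -46782037/1153956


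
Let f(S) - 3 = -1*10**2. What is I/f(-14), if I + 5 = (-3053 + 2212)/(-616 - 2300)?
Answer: 13739/282852 ≈ 0.048573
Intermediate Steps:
I = -13739/2916 (I = -5 + (-3053 + 2212)/(-616 - 2300) = -5 - 841/(-2916) = -5 - 841*(-1/2916) = -5 + 841/2916 = -13739/2916 ≈ -4.7116)
f(S) = -97 (f(S) = 3 - 1*10**2 = 3 - 1*100 = 3 - 100 = -97)
I/f(-14) = -13739/2916/(-97) = -13739/2916*(-1/97) = 13739/282852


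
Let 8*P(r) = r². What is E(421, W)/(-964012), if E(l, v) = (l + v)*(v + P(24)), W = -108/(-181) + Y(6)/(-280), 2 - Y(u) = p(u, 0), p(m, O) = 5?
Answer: -78625300504809/2476028575148800 ≈ -0.031755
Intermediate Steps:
P(r) = r²/8
Y(u) = -3 (Y(u) = 2 - 1*5 = 2 - 5 = -3)
W = 30783/50680 (W = -108/(-181) - 3/(-280) = -108*(-1/181) - 3*(-1/280) = 108/181 + 3/280 = 30783/50680 ≈ 0.60740)
E(l, v) = (72 + v)*(l + v) (E(l, v) = (l + v)*(v + (⅛)*24²) = (l + v)*(v + (⅛)*576) = (l + v)*(v + 72) = (l + v)*(72 + v) = (72 + v)*(l + v))
E(421, W)/(-964012) = ((30783/50680)² + 72*421 + 72*(30783/50680) + 421*(30783/50680))/(-964012) = (947593089/2568462400 + 30312 + 277047/6335 + 12959643/50680)*(-1/964012) = (78625300504809/2568462400)*(-1/964012) = -78625300504809/2476028575148800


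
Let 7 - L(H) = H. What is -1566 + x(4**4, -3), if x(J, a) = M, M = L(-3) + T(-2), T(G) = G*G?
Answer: -1552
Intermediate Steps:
L(H) = 7 - H
T(G) = G**2
M = 14 (M = (7 - 1*(-3)) + (-2)**2 = (7 + 3) + 4 = 10 + 4 = 14)
x(J, a) = 14
-1566 + x(4**4, -3) = -1566 + 14 = -1552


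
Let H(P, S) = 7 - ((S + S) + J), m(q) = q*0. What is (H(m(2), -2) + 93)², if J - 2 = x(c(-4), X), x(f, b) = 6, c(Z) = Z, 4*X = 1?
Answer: 9216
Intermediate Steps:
X = ¼ (X = (¼)*1 = ¼ ≈ 0.25000)
m(q) = 0
J = 8 (J = 2 + 6 = 8)
H(P, S) = -1 - 2*S (H(P, S) = 7 - ((S + S) + 8) = 7 - (2*S + 8) = 7 - (8 + 2*S) = 7 + (-8 - 2*S) = -1 - 2*S)
(H(m(2), -2) + 93)² = ((-1 - 2*(-2)) + 93)² = ((-1 + 4) + 93)² = (3 + 93)² = 96² = 9216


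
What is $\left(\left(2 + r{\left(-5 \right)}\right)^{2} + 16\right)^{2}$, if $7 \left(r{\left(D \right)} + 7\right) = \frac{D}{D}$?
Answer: $\frac{3763600}{2401} \approx 1567.5$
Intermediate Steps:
$r{\left(D \right)} = - \frac{48}{7}$ ($r{\left(D \right)} = -7 + \frac{D \frac{1}{D}}{7} = -7 + \frac{1}{7} \cdot 1 = -7 + \frac{1}{7} = - \frac{48}{7}$)
$\left(\left(2 + r{\left(-5 \right)}\right)^{2} + 16\right)^{2} = \left(\left(2 - \frac{48}{7}\right)^{2} + 16\right)^{2} = \left(\left(- \frac{34}{7}\right)^{2} + 16\right)^{2} = \left(\frac{1156}{49} + 16\right)^{2} = \left(\frac{1940}{49}\right)^{2} = \frac{3763600}{2401}$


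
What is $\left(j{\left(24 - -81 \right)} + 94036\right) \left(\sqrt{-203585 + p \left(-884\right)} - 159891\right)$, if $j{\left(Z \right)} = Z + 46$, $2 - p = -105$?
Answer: $-15059653617 + 94187 i \sqrt{298173} \approx -1.506 \cdot 10^{10} + 5.1431 \cdot 10^{7} i$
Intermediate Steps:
$p = 107$ ($p = 2 - -105 = 2 + 105 = 107$)
$j{\left(Z \right)} = 46 + Z$
$\left(j{\left(24 - -81 \right)} + 94036\right) \left(\sqrt{-203585 + p \left(-884\right)} - 159891\right) = \left(\left(46 + \left(24 - -81\right)\right) + 94036\right) \left(\sqrt{-203585 + 107 \left(-884\right)} - 159891\right) = \left(\left(46 + \left(24 + 81\right)\right) + 94036\right) \left(\sqrt{-203585 - 94588} - 159891\right) = \left(\left(46 + 105\right) + 94036\right) \left(\sqrt{-298173} - 159891\right) = \left(151 + 94036\right) \left(i \sqrt{298173} - 159891\right) = 94187 \left(-159891 + i \sqrt{298173}\right) = -15059653617 + 94187 i \sqrt{298173}$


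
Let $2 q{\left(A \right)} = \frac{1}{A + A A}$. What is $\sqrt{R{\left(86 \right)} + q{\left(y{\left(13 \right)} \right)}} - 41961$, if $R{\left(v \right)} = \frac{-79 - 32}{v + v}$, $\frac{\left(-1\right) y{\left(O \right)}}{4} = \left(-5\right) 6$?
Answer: $-41961 + \frac{i \sqrt{519751965}}{28380} \approx -41961.0 + 0.80331 i$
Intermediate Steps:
$y{\left(O \right)} = 120$ ($y{\left(O \right)} = - 4 \left(\left(-5\right) 6\right) = \left(-4\right) \left(-30\right) = 120$)
$R{\left(v \right)} = - \frac{111}{2 v}$
$q{\left(A \right)} = \frac{1}{2 \left(A + A^{2}\right)}$ ($q{\left(A \right)} = \frac{1}{2 \left(A + A A\right)} = \frac{1}{2 \left(A + A^{2}\right)}$)
$\sqrt{R{\left(86 \right)} + q{\left(y{\left(13 \right)} \right)}} - 41961 = \sqrt{- \frac{111}{2 \cdot 86} + \frac{1}{2 \cdot 120 \left(1 + 120\right)}} - 41961 = \sqrt{\left(- \frac{111}{2}\right) \frac{1}{86} + \frac{1}{2} \cdot \frac{1}{120} \cdot \frac{1}{121}} - 41961 = \sqrt{- \frac{111}{172} + \frac{1}{2} \cdot \frac{1}{120} \cdot \frac{1}{121}} - 41961 = \sqrt{- \frac{111}{172} + \frac{1}{29040}} - 41961 = \sqrt{- \frac{805817}{1248720}} - 41961 = \frac{i \sqrt{519751965}}{28380} - 41961 = -41961 + \frac{i \sqrt{519751965}}{28380}$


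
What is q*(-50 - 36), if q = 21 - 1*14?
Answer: -602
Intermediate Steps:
q = 7 (q = 21 - 14 = 7)
q*(-50 - 36) = 7*(-50 - 36) = 7*(-86) = -602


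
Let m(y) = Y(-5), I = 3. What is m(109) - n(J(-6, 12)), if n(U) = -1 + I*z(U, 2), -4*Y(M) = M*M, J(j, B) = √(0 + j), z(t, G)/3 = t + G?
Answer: -93/4 - 9*I*√6 ≈ -23.25 - 22.045*I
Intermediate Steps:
z(t, G) = 3*G + 3*t (z(t, G) = 3*(t + G) = 3*(G + t) = 3*G + 3*t)
J(j, B) = √j
Y(M) = -M²/4 (Y(M) = -M*M/4 = -M²/4)
m(y) = -25/4 (m(y) = -¼*(-5)² = -¼*25 = -25/4)
n(U) = 17 + 9*U (n(U) = -1 + 3*(3*2 + 3*U) = -1 + 3*(6 + 3*U) = -1 + (18 + 9*U) = 17 + 9*U)
m(109) - n(J(-6, 12)) = -25/4 - (17 + 9*√(-6)) = -25/4 - (17 + 9*(I*√6)) = -25/4 - (17 + 9*I*√6) = -25/4 + (-17 - 9*I*√6) = -93/4 - 9*I*√6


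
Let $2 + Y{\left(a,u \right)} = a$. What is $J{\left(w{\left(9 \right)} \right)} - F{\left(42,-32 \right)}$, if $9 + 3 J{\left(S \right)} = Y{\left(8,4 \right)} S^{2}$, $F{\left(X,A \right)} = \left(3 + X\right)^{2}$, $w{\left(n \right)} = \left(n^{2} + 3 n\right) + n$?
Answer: $25350$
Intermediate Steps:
$Y{\left(a,u \right)} = -2 + a$
$w{\left(n \right)} = n^{2} + 4 n$
$J{\left(S \right)} = -3 + 2 S^{2}$ ($J{\left(S \right)} = -3 + \frac{\left(-2 + 8\right) S^{2}}{3} = -3 + \frac{6 S^{2}}{3} = -3 + 2 S^{2}$)
$J{\left(w{\left(9 \right)} \right)} - F{\left(42,-32 \right)} = \left(-3 + 2 \left(9 \left(4 + 9\right)\right)^{2}\right) - \left(3 + 42\right)^{2} = \left(-3 + 2 \left(9 \cdot 13\right)^{2}\right) - 45^{2} = \left(-3 + 2 \cdot 117^{2}\right) - 2025 = \left(-3 + 2 \cdot 13689\right) - 2025 = \left(-3 + 27378\right) - 2025 = 27375 - 2025 = 25350$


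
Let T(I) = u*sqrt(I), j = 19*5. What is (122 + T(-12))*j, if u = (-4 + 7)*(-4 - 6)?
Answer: 11590 - 5700*I*sqrt(3) ≈ 11590.0 - 9872.7*I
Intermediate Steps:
u = -30 (u = 3*(-10) = -30)
j = 95
T(I) = -30*sqrt(I)
(122 + T(-12))*j = (122 - 60*I*sqrt(3))*95 = 11590 - 5700*I*sqrt(3)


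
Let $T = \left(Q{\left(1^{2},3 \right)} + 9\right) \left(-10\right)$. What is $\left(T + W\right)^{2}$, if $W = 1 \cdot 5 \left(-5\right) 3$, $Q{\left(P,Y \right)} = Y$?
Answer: $38025$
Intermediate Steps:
$W = -75$ ($W = 1 \left(\left(-25\right) 3\right) = 1 \left(-75\right) = -75$)
$T = -120$ ($T = \left(3 + 9\right) \left(-10\right) = 12 \left(-10\right) = -120$)
$\left(T + W\right)^{2} = \left(-120 - 75\right)^{2} = \left(-195\right)^{2} = 38025$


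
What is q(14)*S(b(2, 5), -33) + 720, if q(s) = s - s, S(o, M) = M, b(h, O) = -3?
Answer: 720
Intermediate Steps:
q(s) = 0
q(14)*S(b(2, 5), -33) + 720 = 0*(-33) + 720 = 0 + 720 = 720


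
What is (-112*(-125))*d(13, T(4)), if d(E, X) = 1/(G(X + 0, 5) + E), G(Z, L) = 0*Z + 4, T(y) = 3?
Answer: 14000/17 ≈ 823.53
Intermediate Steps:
G(Z, L) = 4 (G(Z, L) = 0 + 4 = 4)
d(E, X) = 1/(4 + E)
(-112*(-125))*d(13, T(4)) = (-112*(-125))/(4 + 13) = 14000/17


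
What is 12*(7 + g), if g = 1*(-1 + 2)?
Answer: 96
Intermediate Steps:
g = 1 (g = 1*1 = 1)
12*(7 + g) = 12*(7 + 1) = 12*8 = 96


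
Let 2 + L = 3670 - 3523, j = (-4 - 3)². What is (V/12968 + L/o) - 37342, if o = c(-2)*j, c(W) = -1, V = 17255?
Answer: -23729336609/635432 ≈ -37344.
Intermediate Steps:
j = 49 (j = (-7)² = 49)
o = -49 (o = -1*49 = -49)
L = 145 (L = -2 + (3670 - 3523) = -2 + 147 = 145)
(V/12968 + L/o) - 37342 = (17255/12968 + 145/(-49)) - 37342 = (17255*(1/12968) + 145*(-1/49)) - 37342 = (17255/12968 - 145/49) - 37342 = -1034865/635432 - 37342 = -23729336609/635432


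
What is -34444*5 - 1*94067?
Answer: -266287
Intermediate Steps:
-34444*5 - 1*94067 = -172220 - 94067 = -266287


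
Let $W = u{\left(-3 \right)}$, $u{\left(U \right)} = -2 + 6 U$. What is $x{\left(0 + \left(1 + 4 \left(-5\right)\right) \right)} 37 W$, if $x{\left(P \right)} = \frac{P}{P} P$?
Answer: $14060$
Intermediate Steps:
$x{\left(P \right)} = P$ ($x{\left(P \right)} = 1 P = P$)
$W = -20$ ($W = -2 + 6 \left(-3\right) = -2 - 18 = -20$)
$x{\left(0 + \left(1 + 4 \left(-5\right)\right) \right)} 37 W = \left(0 + \left(1 + 4 \left(-5\right)\right)\right) 37 \left(-20\right) = \left(0 + \left(1 - 20\right)\right) 37 \left(-20\right) = \left(0 - 19\right) 37 \left(-20\right) = \left(-19\right) 37 \left(-20\right) = \left(-703\right) \left(-20\right) = 14060$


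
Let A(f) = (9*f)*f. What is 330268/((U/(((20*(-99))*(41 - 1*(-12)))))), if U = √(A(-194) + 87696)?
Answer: -1155277464*√11845/2369 ≈ -5.3075e+7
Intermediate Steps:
A(f) = 9*f²
U = 6*√11845 (U = √(9*(-194)² + 87696) = √(9*37636 + 87696) = √(338724 + 87696) = √426420 = 6*√11845 ≈ 653.01)
330268/((U/(((20*(-99))*(41 - 1*(-12)))))) = 330268/(((6*√11845)/(((20*(-99))*(41 - 1*(-12)))))) = 330268/(((6*√11845)/((-1980*(41 + 12))))) = 330268/(((6*√11845)/((-1980*53)))) = 330268/(((6*√11845)/(-104940))) = 330268/(((6*√11845)*(-1/104940))) = 330268/((-√11845/17490)) = 330268*(-3498*√11845/2369) = -1155277464*√11845/2369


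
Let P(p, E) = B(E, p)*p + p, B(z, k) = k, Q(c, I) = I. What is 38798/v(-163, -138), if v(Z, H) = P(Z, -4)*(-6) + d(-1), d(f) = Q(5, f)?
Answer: -38798/158437 ≈ -0.24488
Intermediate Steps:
P(p, E) = p + p**2 (P(p, E) = p*p + p = p**2 + p = p + p**2)
d(f) = f
v(Z, H) = -1 - 6*Z*(1 + Z) (v(Z, H) = (Z*(1 + Z))*(-6) - 1 = -6*Z*(1 + Z) - 1 = -1 - 6*Z*(1 + Z))
38798/v(-163, -138) = 38798/(-1 - 6*(-163)*(1 - 163)) = 38798/(-1 - 6*(-163)*(-162)) = 38798/(-1 - 158436) = 38798/(-158437) = 38798*(-1/158437) = -38798/158437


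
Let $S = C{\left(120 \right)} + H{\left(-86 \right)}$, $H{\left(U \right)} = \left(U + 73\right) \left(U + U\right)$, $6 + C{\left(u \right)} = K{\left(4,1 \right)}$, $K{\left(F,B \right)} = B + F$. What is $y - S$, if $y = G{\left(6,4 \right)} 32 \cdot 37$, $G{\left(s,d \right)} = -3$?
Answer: $-5787$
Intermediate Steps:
$C{\left(u \right)} = -1$ ($C{\left(u \right)} = -6 + \left(1 + 4\right) = -6 + 5 = -1$)
$H{\left(U \right)} = 2 U \left(73 + U\right)$ ($H{\left(U \right)} = \left(73 + U\right) 2 U = 2 U \left(73 + U\right)$)
$S = 2235$ ($S = -1 + 2 \left(-86\right) \left(73 - 86\right) = -1 + 2 \left(-86\right) \left(-13\right) = -1 + 2236 = 2235$)
$y = -3552$ ($y = \left(-3\right) 32 \cdot 37 = \left(-96\right) 37 = -3552$)
$y - S = -3552 - 2235 = -5787$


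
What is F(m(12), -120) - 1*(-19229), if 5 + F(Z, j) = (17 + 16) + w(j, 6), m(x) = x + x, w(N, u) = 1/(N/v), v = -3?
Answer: 770281/40 ≈ 19257.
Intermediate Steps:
w(N, u) = -3/N (w(N, u) = 1/(N/(-3)) = 1/(N*(-⅓)) = 1/(-N/3) = -3/N)
m(x) = 2*x
F(Z, j) = 28 - 3/j (F(Z, j) = -5 + ((17 + 16) - 3/j) = -5 + (33 - 3/j) = 28 - 3/j)
F(m(12), -120) - 1*(-19229) = (28 - 3/(-120)) - 1*(-19229) = (28 - 3*(-1/120)) + 19229 = (28 + 1/40) + 19229 = 1121/40 + 19229 = 770281/40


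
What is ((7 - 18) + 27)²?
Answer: 256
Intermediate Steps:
((7 - 18) + 27)² = (-11 + 27)² = 16² = 256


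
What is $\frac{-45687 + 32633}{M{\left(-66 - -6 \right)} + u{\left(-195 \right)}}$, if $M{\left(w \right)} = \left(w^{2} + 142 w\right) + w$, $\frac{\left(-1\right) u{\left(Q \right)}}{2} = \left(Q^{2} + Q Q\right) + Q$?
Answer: $\frac{6527}{78345} \approx 0.083311$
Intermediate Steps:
$u{\left(Q \right)} = - 4 Q^{2} - 2 Q$ ($u{\left(Q \right)} = - 2 \left(\left(Q^{2} + Q Q\right) + Q\right) = - 2 \left(\left(Q^{2} + Q^{2}\right) + Q\right) = - 2 \left(2 Q^{2} + Q\right) = - 2 \left(Q + 2 Q^{2}\right) = - 4 Q^{2} - 2 Q$)
$M{\left(w \right)} = w^{2} + 143 w$
$\frac{-45687 + 32633}{M{\left(-66 - -6 \right)} + u{\left(-195 \right)}} = \frac{-45687 + 32633}{\left(-66 - -6\right) \left(143 - 60\right) - - 390 \left(1 + 2 \left(-195\right)\right)} = - \frac{13054}{\left(-66 + 6\right) \left(143 + \left(-66 + 6\right)\right) - - 390 \left(1 - 390\right)} = - \frac{13054}{- 60 \left(143 - 60\right) - \left(-390\right) \left(-389\right)} = - \frac{13054}{\left(-60\right) 83 - 151710} = - \frac{13054}{-4980 - 151710} = - \frac{13054}{-156690} = \left(-13054\right) \left(- \frac{1}{156690}\right) = \frac{6527}{78345}$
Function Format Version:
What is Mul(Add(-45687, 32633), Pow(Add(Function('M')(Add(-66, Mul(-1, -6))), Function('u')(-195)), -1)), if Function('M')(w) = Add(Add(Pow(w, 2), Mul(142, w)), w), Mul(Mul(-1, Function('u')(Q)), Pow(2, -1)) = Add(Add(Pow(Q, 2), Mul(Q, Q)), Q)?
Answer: Rational(6527, 78345) ≈ 0.083311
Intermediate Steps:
Function('u')(Q) = Add(Mul(-4, Pow(Q, 2)), Mul(-2, Q)) (Function('u')(Q) = Mul(-2, Add(Add(Pow(Q, 2), Mul(Q, Q)), Q)) = Mul(-2, Add(Add(Pow(Q, 2), Pow(Q, 2)), Q)) = Mul(-2, Add(Mul(2, Pow(Q, 2)), Q)) = Mul(-2, Add(Q, Mul(2, Pow(Q, 2)))) = Add(Mul(-4, Pow(Q, 2)), Mul(-2, Q)))
Function('M')(w) = Add(Pow(w, 2), Mul(143, w))
Mul(Add(-45687, 32633), Pow(Add(Function('M')(Add(-66, Mul(-1, -6))), Function('u')(-195)), -1)) = Mul(Add(-45687, 32633), Pow(Add(Mul(Add(-66, Mul(-1, -6)), Add(143, Add(-66, Mul(-1, -6)))), Mul(-2, -195, Add(1, Mul(2, -195)))), -1)) = Mul(-13054, Pow(Add(Mul(Add(-66, 6), Add(143, Add(-66, 6))), Mul(-2, -195, Add(1, -390))), -1)) = Mul(-13054, Pow(Add(Mul(-60, Add(143, -60)), Mul(-2, -195, -389)), -1)) = Mul(-13054, Pow(Add(Mul(-60, 83), -151710), -1)) = Mul(-13054, Pow(Add(-4980, -151710), -1)) = Mul(-13054, Pow(-156690, -1)) = Mul(-13054, Rational(-1, 156690)) = Rational(6527, 78345)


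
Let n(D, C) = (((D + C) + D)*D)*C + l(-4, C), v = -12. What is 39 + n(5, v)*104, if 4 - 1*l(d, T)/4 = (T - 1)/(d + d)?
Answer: 13507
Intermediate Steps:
l(d, T) = 16 - 2*(-1 + T)/d (l(d, T) = 16 - 4*(T - 1)/(d + d) = 16 - 4*(-1 + T)/(2*d) = 16 - 4*(-1 + T)*1/(2*d) = 16 - 2*(-1 + T)/d)
n(D, C) = 31/2 + C/2 + C*D*(C + 2*D) (n(D, C) = (((D + C) + D)*D)*C + 2*(1 - C + 8*(-4))/(-4) = (((C + D) + D)*D)*C + 2*(-1/4)*(1 - C - 32) = ((C + 2*D)*D)*C + 2*(-1/4)*(-31 - C) = (D*(C + 2*D))*C + (31/2 + C/2) = C*D*(C + 2*D) + (31/2 + C/2) = 31/2 + C/2 + C*D*(C + 2*D))
39 + n(5, v)*104 = 39 + (31/2 + (1/2)*(-12) + 5*(-12)**2 + 2*(-12)*5**2)*104 = 39 + (31/2 - 6 + 5*144 + 2*(-12)*25)*104 = 39 + (31/2 - 6 + 720 - 600)*104 = 39 + (259/2)*104 = 39 + 13468 = 13507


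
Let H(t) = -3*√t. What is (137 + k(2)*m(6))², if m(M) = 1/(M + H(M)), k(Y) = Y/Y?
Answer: 336203/18 - 410*√6/9 ≈ 18566.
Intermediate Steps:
k(Y) = 1
m(M) = 1/(M - 3*√M)
(137 + k(2)*m(6))² = (137 + 1/(6 - 3*√6))²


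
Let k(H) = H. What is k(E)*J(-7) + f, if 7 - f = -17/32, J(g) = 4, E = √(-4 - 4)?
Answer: 241/32 + 8*I*√2 ≈ 7.5313 + 11.314*I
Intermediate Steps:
E = 2*I*√2 (E = √(-8) = 2*I*√2 ≈ 2.8284*I)
f = 241/32 (f = 7 - (-17)/32 = 7 - 1*(-17/32) = 7 + 17/32 = 241/32 ≈ 7.5313)
k(E)*J(-7) + f = (2*I*√2)*4 + 241/32 = 8*I*√2 + 241/32 = 241/32 + 8*I*√2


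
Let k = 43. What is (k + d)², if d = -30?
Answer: 169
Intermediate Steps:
(k + d)² = (43 - 30)² = 13² = 169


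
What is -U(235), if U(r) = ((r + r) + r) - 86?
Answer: -619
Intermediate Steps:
U(r) = -86 + 3*r (U(r) = (2*r + r) - 86 = 3*r - 86 = -86 + 3*r)
-U(235) = -(-86 + 3*235) = -(-86 + 705) = -1*619 = -619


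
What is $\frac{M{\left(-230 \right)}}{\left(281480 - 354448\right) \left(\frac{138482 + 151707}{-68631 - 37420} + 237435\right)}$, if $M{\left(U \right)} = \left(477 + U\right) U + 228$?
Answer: $\frac{3000288841}{918664529490064} \approx 3.2659 \cdot 10^{-6}$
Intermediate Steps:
$M{\left(U \right)} = 228 + U \left(477 + U\right)$ ($M{\left(U \right)} = U \left(477 + U\right) + 228 = 228 + U \left(477 + U\right)$)
$\frac{M{\left(-230 \right)}}{\left(281480 - 354448\right) \left(\frac{138482 + 151707}{-68631 - 37420} + 237435\right)} = \frac{228 + \left(-230\right)^{2} + 477 \left(-230\right)}{\left(281480 - 354448\right) \left(\frac{138482 + 151707}{-68631 - 37420} + 237435\right)} = \frac{228 + 52900 - 109710}{\left(-72968\right) \left(\frac{290189}{-106051} + 237435\right)} = - \frac{56582}{\left(-72968\right) \left(290189 \left(- \frac{1}{106051}\right) + 237435\right)} = - \frac{56582}{\left(-72968\right) \left(- \frac{290189}{106051} + 237435\right)} = - \frac{56582}{\left(-72968\right) \frac{25179928996}{106051}} = - \frac{56582}{- \frac{1837329058980128}{106051}} = \left(-56582\right) \left(- \frac{106051}{1837329058980128}\right) = \frac{3000288841}{918664529490064}$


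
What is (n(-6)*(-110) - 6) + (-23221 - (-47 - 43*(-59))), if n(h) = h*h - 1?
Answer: -29567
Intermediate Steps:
n(h) = -1 + h² (n(h) = h² - 1 = -1 + h²)
(n(-6)*(-110) - 6) + (-23221 - (-47 - 43*(-59))) = ((-1 + (-6)²)*(-110) - 6) + (-23221 - (-47 - 43*(-59))) = ((-1 + 36)*(-110) - 6) + (-23221 - (-47 + 2537)) = (35*(-110) - 6) + (-23221 - 1*2490) = (-3850 - 6) + (-23221 - 2490) = -3856 - 25711 = -29567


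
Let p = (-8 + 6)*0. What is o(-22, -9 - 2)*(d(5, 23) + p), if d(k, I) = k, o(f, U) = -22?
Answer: -110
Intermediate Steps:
p = 0 (p = -2*0 = 0)
o(-22, -9 - 2)*(d(5, 23) + p) = -22*(5 + 0) = -22*5 = -110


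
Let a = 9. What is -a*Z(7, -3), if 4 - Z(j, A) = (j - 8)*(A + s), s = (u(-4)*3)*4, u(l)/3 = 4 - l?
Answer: -2601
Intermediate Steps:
u(l) = 12 - 3*l (u(l) = 3*(4 - l) = 12 - 3*l)
s = 288 (s = ((12 - 3*(-4))*3)*4 = ((12 + 12)*3)*4 = (24*3)*4 = 72*4 = 288)
Z(j, A) = 4 - (-8 + j)*(288 + A) (Z(j, A) = 4 - (j - 8)*(A + 288) = 4 - (-8 + j)*(288 + A))
-a*Z(7, -3) = -9*(2308 - 288*7 + 8*(-3) - 1*(-3)*7) = -9*(2308 - 2016 - 24 + 21) = -9*289 = -1*2601 = -2601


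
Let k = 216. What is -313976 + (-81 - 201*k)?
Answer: -357473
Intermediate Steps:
-313976 + (-81 - 201*k) = -313976 + (-81 - 201*216) = -313976 + (-81 - 43416) = -313976 - 43497 = -357473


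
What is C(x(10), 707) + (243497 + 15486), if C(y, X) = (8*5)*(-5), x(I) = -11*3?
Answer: 258783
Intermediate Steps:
x(I) = -33
C(y, X) = -200 (C(y, X) = 40*(-5) = -200)
C(x(10), 707) + (243497 + 15486) = -200 + (243497 + 15486) = -200 + 258983 = 258783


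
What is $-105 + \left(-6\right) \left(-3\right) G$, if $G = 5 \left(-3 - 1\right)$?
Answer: $-465$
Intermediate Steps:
$G = -20$ ($G = 5 \left(-4\right) = -20$)
$-105 + \left(-6\right) \left(-3\right) G = -105 + \left(-6\right) \left(-3\right) \left(-20\right) = -105 + 18 \left(-20\right) = -105 - 360 = -465$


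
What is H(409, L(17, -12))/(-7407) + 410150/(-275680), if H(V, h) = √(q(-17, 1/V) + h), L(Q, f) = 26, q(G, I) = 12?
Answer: -41015/27568 - √38/7407 ≈ -1.4886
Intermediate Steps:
H(V, h) = √(12 + h)
H(409, L(17, -12))/(-7407) + 410150/(-275680) = √(12 + 26)/(-7407) + 410150/(-275680) = √38*(-1/7407) + 410150*(-1/275680) = -√38/7407 - 41015/27568 = -41015/27568 - √38/7407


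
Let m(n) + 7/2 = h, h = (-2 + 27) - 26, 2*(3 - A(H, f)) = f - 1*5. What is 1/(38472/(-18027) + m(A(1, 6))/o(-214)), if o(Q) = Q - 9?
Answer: -2680014/5665423 ≈ -0.47305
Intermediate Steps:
A(H, f) = 11/2 - f/2 (A(H, f) = 3 - (f - 1*5)/2 = 3 - (f - 5)/2 = 3 - (-5 + f)/2 = 3 + (5/2 - f/2) = 11/2 - f/2)
o(Q) = -9 + Q
h = -1 (h = 25 - 26 = -1)
m(n) = -9/2 (m(n) = -7/2 - 1 = -9/2)
1/(38472/(-18027) + m(A(1, 6))/o(-214)) = 1/(38472/(-18027) - 9/(2*(-9 - 214))) = 1/(38472*(-1/18027) - 9/2/(-223)) = 1/(-12824/6009 - 9/2*(-1/223)) = 1/(-12824/6009 + 9/446) = 1/(-5665423/2680014) = -2680014/5665423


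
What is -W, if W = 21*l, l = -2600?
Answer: 54600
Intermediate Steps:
W = -54600 (W = 21*(-2600) = -54600)
-W = -1*(-54600) = 54600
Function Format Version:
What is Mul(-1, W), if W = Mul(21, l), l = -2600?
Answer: 54600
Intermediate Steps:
W = -54600 (W = Mul(21, -2600) = -54600)
Mul(-1, W) = Mul(-1, -54600) = 54600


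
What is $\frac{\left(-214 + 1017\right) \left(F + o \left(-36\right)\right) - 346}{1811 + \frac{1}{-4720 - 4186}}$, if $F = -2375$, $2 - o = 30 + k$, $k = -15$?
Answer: $- \frac{13641026302}{16128765} \approx -845.76$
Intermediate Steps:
$o = -13$ ($o = 2 - \left(30 - 15\right) = 2 - 15 = -13$)
$\frac{\left(-214 + 1017\right) \left(F + o \left(-36\right)\right) - 346}{1811 + \frac{1}{-4720 - 4186}} = \frac{\left(-214 + 1017\right) \left(-2375 - -468\right) - 346}{1811 + \frac{1}{-4720 - 4186}} = \frac{803 \left(-2375 + 468\right) - 346}{1811 + \frac{1}{-8906}} = \frac{803 \left(-1907\right) - 346}{1811 - \frac{1}{8906}} = \frac{-1531321 - 346}{\frac{16128765}{8906}} = \left(-1531667\right) \frac{8906}{16128765} = - \frac{13641026302}{16128765}$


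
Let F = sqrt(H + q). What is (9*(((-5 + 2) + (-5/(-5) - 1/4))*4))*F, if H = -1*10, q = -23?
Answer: -81*I*sqrt(33) ≈ -465.31*I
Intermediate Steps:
H = -10
F = I*sqrt(33) (F = sqrt(-10 - 23) = sqrt(-33) = I*sqrt(33) ≈ 5.7446*I)
(9*(((-5 + 2) + (-5/(-5) - 1/4))*4))*F = (9*(((-5 + 2) + (-5/(-5) - 1/4))*4))*(I*sqrt(33)) = (9*((-3 + (-5*(-1/5) - 1*1/4))*4))*(I*sqrt(33)) = (9*((-3 + (1 - 1/4))*4))*(I*sqrt(33)) = (9*((-3 + 3/4)*4))*(I*sqrt(33)) = (9*(-9/4*4))*(I*sqrt(33)) = (9*(-9))*(I*sqrt(33)) = -81*I*sqrt(33)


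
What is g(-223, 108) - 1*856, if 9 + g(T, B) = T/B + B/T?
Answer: -20894053/24084 ≈ -867.55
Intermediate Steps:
g(T, B) = -9 + B/T + T/B (g(T, B) = -9 + (T/B + B/T) = -9 + (B/T + T/B) = -9 + B/T + T/B)
g(-223, 108) - 1*856 = (-9 + 108/(-223) - 223/108) - 1*856 = (-9 + 108*(-1/223) - 223*1/108) - 856 = (-9 - 108/223 - 223/108) - 856 = -278149/24084 - 856 = -20894053/24084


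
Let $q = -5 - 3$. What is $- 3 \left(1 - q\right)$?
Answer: $-27$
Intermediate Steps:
$q = -8$
$- 3 \left(1 - q\right) = - 3 \left(1 - -8\right) = - 3 \left(1 + 8\right) = \left(-3\right) 9 = -27$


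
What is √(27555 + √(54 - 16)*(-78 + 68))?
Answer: √(27555 - 10*√38) ≈ 165.81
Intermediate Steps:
√(27555 + √(54 - 16)*(-78 + 68)) = √(27555 + √38*(-10)) = √(27555 - 10*√38)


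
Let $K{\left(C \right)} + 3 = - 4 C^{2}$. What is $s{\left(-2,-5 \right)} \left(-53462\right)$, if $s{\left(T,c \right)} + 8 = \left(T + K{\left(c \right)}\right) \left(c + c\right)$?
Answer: $-55707404$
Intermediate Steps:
$K{\left(C \right)} = -3 - 4 C^{2}$
$s{\left(T,c \right)} = -8 + 2 c \left(-3 + T - 4 c^{2}\right)$ ($s{\left(T,c \right)} = -8 + \left(T - \left(3 + 4 c^{2}\right)\right) \left(c + c\right) = -8 + \left(-3 + T - 4 c^{2}\right) 2 c = -8 + 2 c \left(-3 + T - 4 c^{2}\right)$)
$s{\left(-2,-5 \right)} \left(-53462\right) = \left(-8 - - 10 \left(3 + 4 \left(-5\right)^{2}\right) + 2 \left(-2\right) \left(-5\right)\right) \left(-53462\right) = \left(-8 - - 10 \left(3 + 4 \cdot 25\right) + 20\right) \left(-53462\right) = \left(-8 - - 10 \left(3 + 100\right) + 20\right) \left(-53462\right) = \left(-8 - \left(-10\right) 103 + 20\right) \left(-53462\right) = \left(-8 + 1030 + 20\right) \left(-53462\right) = 1042 \left(-53462\right) = -55707404$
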